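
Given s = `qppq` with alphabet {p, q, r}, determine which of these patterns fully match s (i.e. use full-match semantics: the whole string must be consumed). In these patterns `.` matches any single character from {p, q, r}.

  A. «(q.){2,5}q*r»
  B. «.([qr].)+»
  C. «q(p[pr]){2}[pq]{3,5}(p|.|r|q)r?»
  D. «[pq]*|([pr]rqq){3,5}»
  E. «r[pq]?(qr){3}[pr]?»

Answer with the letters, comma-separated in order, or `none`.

D

A → no match — must end with `r`
B → no match
C → no match
D → match
E → no match — must start with `r`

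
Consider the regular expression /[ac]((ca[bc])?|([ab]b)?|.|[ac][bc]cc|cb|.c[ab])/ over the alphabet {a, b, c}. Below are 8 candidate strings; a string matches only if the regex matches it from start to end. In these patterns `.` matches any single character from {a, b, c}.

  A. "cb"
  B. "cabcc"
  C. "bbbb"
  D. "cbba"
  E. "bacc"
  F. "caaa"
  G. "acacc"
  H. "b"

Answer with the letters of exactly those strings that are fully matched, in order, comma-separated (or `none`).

A. "cb" → match
B. "cabcc" → match
C. "bbbb" → no match
D. "cbba" → no match
E. "bacc" → no match
F. "caaa" → no match
G. "acacc" → no match
H. "b" → no match

A, B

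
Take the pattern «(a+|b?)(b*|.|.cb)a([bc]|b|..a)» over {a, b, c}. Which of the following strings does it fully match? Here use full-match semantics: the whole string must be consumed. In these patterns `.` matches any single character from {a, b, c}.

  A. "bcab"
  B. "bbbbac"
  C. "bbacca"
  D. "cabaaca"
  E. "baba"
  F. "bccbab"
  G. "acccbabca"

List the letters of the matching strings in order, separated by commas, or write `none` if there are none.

A. "bcab" → match
B. "bbbbac" → match
C. "bbacca" → match
D. "cabaaca" → no match
E. "baba" → no match
F. "bccbab" → match
G. "acccbabca" → no match

A, B, C, F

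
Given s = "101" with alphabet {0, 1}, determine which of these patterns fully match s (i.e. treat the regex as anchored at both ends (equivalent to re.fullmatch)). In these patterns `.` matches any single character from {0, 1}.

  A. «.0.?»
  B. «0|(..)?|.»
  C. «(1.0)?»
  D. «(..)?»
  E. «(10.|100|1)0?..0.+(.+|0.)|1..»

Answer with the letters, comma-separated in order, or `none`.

A → match
B → no match
C → no match
D → no match
E → match

A, E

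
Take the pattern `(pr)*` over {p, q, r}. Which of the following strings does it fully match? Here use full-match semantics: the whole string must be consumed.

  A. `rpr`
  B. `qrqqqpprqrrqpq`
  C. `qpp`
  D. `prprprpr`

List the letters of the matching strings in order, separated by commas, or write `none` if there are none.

D

A → no match
B → no match
C → no match
D → match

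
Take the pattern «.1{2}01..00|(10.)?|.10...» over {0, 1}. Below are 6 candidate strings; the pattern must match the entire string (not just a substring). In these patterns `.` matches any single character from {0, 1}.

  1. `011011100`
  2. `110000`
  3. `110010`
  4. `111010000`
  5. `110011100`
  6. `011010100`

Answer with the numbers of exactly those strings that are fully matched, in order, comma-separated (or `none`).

1 → match
2 → match
3 → match
4 → match
5 → no match
6 → match

1, 2, 3, 4, 6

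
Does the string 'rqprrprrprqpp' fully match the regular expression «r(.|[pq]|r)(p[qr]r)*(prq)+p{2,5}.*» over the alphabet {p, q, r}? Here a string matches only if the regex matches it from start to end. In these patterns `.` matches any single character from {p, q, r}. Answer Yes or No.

Yes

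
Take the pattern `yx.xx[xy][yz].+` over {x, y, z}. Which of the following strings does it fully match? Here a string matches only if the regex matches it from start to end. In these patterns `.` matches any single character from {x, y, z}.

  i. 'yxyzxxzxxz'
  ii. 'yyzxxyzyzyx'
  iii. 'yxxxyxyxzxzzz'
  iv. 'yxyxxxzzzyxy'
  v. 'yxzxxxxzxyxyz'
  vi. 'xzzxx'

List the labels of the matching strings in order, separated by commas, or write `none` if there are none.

iv

i → no match
ii → no match — must start with 'yx'
iii → no match
iv → match
v → no match
vi → no match — must start with 'yx'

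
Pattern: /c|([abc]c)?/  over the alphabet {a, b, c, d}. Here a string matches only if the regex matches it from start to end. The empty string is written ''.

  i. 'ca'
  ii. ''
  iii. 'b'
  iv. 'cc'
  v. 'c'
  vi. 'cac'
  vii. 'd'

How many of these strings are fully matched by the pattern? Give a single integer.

3

i → no match
ii → match
iii → no match
iv → match
v → match
vi → no match
vii → no match
Total matched: 3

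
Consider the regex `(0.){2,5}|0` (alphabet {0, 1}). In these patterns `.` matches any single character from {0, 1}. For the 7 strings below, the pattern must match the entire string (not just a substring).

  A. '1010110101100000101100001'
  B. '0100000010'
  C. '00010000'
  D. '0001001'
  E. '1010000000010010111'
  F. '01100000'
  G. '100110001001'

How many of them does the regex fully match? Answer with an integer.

A → no match — must start with '0'
B. '0100000010' → no match
C. '00010000' → match
D. '0001001' → no match
E → no match — must start with '0'
F. '01100000' → no match
G. '100110001001' → no match — must start with '0'
Total matched: 1

1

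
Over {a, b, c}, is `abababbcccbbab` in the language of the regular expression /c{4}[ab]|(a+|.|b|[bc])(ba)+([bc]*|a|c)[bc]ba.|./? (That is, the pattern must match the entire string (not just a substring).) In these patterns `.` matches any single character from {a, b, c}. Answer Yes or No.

Yes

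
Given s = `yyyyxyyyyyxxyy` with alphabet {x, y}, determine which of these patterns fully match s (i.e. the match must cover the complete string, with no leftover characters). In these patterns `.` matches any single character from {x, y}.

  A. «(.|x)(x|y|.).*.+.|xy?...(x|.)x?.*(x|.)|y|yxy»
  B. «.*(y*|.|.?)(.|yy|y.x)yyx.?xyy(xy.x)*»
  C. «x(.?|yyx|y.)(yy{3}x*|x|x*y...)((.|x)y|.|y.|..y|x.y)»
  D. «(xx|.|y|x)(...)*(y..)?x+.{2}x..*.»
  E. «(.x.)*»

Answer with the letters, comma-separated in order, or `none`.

A, B

A → match
B → match
C → no match — must start with `x`
D → no match
E → no match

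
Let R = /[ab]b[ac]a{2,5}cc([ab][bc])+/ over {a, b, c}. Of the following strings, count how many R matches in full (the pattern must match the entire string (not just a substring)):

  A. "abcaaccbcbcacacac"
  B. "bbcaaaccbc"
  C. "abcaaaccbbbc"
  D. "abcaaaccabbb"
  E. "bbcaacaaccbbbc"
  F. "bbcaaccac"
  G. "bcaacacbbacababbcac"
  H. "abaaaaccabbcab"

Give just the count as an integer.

A → match
B → match
C → match
D → match
E → no match
F → match
G → no match
H → match
Total matched: 6

6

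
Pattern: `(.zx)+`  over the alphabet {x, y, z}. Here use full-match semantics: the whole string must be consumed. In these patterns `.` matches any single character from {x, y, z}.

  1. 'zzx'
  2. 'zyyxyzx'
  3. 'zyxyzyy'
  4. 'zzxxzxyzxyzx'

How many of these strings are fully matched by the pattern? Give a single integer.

2

1 → match
2 → no match
3 → no match — must end with 'zx'
4 → match
Total matched: 2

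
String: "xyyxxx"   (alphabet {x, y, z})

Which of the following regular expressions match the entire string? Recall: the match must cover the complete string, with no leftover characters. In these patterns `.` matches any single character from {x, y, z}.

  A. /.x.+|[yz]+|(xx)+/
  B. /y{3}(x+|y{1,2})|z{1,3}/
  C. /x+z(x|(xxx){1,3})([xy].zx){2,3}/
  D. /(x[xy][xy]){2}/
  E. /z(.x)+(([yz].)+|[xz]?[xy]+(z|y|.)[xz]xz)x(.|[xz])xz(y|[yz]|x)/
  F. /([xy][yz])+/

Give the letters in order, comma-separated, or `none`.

D

A → no match
B → no match
C → no match — must end with "zx"
D → match
E → no match — must start with "z"
F → no match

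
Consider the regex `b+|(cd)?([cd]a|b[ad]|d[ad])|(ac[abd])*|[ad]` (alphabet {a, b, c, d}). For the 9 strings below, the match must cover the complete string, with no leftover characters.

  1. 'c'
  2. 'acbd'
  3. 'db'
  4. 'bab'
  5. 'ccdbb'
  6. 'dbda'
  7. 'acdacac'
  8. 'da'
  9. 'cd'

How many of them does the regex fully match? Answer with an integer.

1

1 → no match
2 → no match
3 → no match
4 → no match
5 → no match
6 → no match
7 → no match
8 → match
9 → no match
Total matched: 1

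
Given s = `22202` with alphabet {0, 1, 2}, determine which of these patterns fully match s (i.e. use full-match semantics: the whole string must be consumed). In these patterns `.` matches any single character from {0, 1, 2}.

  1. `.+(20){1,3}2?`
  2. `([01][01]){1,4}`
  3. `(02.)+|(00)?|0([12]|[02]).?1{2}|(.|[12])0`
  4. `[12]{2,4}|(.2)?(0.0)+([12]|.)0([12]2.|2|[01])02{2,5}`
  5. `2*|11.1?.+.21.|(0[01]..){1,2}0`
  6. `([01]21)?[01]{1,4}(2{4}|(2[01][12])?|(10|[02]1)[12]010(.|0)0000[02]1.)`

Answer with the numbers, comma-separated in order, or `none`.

1 → match
2 → no match
3 → no match
4 → no match
5 → no match
6 → no match

1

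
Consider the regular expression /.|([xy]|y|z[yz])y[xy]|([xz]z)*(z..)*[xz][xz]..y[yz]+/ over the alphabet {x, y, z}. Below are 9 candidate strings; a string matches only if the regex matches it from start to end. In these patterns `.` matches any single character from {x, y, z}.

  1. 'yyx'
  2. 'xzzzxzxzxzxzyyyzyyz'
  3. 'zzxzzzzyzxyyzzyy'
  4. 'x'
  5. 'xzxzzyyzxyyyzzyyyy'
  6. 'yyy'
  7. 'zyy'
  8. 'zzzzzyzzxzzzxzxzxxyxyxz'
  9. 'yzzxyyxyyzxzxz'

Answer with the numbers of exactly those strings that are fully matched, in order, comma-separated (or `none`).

1, 2, 4, 5, 6

1 → match
2 → match
3 → no match
4 → match
5 → match
6 → match
7 → no match
8 → no match
9 → no match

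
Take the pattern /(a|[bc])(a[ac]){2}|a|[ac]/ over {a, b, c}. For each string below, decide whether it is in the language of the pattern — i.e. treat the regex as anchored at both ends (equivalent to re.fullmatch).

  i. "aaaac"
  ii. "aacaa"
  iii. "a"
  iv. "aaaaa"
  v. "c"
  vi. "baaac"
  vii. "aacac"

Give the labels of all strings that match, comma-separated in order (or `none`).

i → match
ii → match
iii → match
iv → match
v → match
vi → match
vii → match

i, ii, iii, iv, v, vi, vii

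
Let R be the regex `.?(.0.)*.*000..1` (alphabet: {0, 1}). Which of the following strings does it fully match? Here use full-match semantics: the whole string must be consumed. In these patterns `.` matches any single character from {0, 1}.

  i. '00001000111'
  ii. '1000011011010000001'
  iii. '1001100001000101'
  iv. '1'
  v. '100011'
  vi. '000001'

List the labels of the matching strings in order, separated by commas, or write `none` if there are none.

i. '00001000111' → match
ii → match
iii → match
iv. '1' → no match
v. '100011' → no match
vi. '000001' → match

i, ii, iii, vi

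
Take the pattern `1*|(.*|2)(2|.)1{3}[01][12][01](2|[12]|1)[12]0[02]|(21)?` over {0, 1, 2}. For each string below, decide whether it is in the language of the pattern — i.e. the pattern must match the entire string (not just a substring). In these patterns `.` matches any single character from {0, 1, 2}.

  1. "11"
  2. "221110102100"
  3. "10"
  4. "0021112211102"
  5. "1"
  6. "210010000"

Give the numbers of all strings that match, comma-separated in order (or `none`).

1 → match
2 → match
3 → no match
4 → no match
5 → match
6 → no match

1, 2, 5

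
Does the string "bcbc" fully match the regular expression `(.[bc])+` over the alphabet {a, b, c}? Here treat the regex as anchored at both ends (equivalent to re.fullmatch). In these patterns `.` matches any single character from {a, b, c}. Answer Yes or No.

Yes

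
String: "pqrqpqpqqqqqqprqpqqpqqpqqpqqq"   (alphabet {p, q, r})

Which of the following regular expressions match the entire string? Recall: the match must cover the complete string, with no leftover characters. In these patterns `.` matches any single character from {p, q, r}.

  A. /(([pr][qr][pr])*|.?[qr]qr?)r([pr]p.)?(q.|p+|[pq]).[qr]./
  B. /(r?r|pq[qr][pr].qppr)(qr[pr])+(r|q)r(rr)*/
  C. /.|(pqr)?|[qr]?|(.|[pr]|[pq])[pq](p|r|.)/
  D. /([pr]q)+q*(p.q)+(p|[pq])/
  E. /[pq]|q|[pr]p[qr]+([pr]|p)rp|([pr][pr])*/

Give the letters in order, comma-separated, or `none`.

D

A → no match
B → no match
C → no match
D → match
E → no match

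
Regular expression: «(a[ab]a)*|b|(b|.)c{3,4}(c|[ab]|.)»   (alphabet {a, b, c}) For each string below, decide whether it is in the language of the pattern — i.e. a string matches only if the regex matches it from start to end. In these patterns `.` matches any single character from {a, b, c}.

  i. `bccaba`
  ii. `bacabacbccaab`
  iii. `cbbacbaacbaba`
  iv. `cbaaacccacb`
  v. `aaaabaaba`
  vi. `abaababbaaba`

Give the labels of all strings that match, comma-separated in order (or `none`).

i → no match
ii → no match
iii → no match
iv → no match
v → match
vi → no match

v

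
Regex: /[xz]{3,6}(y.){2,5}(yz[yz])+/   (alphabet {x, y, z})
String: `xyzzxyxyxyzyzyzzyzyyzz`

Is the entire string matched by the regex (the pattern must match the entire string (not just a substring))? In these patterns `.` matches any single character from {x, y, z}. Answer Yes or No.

No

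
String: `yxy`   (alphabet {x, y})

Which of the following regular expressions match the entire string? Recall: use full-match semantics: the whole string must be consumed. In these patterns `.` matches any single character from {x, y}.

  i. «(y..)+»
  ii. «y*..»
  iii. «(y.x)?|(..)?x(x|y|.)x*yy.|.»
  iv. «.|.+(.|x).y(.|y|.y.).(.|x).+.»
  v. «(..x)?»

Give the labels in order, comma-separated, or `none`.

i, ii

i → match
ii → match
iii → no match
iv → no match
v → no match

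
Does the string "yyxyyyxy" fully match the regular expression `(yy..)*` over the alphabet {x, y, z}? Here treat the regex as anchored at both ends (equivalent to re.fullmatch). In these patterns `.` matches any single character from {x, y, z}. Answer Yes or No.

Yes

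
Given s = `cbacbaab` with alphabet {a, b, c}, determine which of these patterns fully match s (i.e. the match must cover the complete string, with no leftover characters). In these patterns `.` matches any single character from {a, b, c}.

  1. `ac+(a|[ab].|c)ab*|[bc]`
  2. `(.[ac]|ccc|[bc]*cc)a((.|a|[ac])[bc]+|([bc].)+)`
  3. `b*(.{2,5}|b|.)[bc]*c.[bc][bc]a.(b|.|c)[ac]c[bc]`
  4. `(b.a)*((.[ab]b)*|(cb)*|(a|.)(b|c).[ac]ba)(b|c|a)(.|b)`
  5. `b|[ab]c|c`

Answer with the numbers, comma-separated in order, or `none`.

4

1 → no match
2 → no match
3 → no match
4 → match
5 → no match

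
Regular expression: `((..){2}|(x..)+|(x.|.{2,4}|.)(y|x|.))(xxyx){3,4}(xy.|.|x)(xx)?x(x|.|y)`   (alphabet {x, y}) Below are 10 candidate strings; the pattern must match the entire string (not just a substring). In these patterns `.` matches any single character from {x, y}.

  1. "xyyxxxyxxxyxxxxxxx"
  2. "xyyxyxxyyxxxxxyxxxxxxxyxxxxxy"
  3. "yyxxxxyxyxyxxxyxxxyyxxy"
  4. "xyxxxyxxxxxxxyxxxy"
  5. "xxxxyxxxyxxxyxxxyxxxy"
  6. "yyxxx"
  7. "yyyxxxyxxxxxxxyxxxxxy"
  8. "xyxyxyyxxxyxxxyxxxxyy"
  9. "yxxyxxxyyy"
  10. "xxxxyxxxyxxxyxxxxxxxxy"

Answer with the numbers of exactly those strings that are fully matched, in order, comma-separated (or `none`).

5

1 → no match
2 → no match
3 → no match
4 → no match
5 → match
6. "yyxxx" → no match
7 → no match
8 → no match
9. "yxxyxxxyyy" → no match
10 → no match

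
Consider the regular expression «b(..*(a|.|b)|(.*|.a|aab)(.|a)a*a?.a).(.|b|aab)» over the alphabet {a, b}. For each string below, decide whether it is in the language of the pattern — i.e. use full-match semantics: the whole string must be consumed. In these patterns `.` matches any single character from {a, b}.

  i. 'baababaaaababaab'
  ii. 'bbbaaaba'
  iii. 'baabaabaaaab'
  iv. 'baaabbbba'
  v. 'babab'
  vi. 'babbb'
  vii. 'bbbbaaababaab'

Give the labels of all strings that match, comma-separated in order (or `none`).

i, ii, iii, iv, v, vi, vii

i → match
ii → match
iii → match
iv → match
v → match
vi → match
vii → match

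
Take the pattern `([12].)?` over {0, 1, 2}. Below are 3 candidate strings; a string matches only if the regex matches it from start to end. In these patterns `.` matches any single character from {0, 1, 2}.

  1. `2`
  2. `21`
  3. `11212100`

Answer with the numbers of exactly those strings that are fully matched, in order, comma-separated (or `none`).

2

1. `2` → no match
2. `21` → match
3. `11212100` → no match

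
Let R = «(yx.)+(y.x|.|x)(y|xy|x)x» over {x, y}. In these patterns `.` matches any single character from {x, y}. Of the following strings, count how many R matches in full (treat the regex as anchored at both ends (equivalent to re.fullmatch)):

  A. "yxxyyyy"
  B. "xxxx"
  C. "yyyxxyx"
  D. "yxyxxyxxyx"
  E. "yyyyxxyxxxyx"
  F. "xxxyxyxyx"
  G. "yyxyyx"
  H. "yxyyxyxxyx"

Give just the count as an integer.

1

A. "yxxyyyy" → no match — must end with "x"
B. "xxxx" → no match — must start with "yx"
C. "yyyxxyx" → no match — must start with "yx"
D. "yxyxxyxxyx" → no match
E. "yyyyxxyxxxyx" → no match — must start with "yx"
F. "xxxyxyxyx" → no match — must start with "yx"
G. "yyxyyx" → no match — must start with "yx"
H. "yxyyxyxxyx" → match
Total matched: 1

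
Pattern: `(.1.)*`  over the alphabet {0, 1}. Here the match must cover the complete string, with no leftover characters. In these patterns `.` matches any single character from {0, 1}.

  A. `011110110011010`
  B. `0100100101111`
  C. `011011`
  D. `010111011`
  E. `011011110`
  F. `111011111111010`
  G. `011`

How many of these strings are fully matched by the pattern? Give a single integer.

6

A → match
B → no match
C → match
D → match
E → match
F → match
G → match
Total matched: 6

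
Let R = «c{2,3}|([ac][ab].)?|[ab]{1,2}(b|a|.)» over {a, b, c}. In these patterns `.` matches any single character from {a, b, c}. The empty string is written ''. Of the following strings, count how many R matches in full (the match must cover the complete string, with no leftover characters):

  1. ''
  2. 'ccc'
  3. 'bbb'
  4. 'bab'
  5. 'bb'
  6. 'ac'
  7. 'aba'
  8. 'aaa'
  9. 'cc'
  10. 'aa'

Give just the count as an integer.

1 → match
2 → match
3 → match
4 → match
5 → match
6 → match
7 → match
8 → match
9 → match
10 → match
Total matched: 10

10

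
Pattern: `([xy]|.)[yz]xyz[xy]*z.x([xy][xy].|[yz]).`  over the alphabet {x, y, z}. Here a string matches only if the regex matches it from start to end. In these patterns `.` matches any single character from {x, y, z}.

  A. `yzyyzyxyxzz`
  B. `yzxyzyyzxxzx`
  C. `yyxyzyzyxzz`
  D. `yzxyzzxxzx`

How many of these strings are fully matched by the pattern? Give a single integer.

A. `yzyyzyxyxzz` → no match
B. `yzxyzyyzxxzx` → match
C. `yyxyzyzyxzz` → match
D. `yzxyzzxxzx` → match
Total matched: 3

3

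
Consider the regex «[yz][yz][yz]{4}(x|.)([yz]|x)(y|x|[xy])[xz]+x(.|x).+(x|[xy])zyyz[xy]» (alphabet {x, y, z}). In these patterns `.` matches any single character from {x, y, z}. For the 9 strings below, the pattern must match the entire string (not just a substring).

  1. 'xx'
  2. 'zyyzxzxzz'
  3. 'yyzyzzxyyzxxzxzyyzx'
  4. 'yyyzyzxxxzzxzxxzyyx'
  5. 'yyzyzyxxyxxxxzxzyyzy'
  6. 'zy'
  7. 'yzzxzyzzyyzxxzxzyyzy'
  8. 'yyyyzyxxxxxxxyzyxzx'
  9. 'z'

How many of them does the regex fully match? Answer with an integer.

1. 'xx' → no match
2. 'zyyzxzxzz' → no match
3 → match
4 → no match
5 → match
6. 'zy' → no match
7 → no match
8 → no match
9. 'z' → no match
Total matched: 2

2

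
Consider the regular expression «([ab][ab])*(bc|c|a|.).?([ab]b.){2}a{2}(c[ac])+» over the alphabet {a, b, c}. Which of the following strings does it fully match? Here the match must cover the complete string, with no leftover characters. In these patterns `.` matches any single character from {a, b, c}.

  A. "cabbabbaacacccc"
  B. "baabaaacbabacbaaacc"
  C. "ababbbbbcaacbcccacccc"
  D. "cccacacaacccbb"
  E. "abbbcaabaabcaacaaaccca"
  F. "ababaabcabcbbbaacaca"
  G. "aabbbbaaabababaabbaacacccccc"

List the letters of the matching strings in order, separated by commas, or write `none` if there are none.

A, F, G

A → match
B → no match
C → no match
D → no match
E → no match
F → match
G → match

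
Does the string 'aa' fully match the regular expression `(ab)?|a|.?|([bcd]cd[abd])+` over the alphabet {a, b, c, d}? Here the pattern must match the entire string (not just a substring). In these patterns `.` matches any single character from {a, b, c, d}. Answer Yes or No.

No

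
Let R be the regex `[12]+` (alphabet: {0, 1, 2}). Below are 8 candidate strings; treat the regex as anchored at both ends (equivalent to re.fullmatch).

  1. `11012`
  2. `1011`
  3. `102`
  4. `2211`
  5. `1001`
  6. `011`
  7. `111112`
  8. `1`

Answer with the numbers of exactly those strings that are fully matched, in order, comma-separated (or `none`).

4, 7, 8

1 → no match
2 → no match
3 → no match
4 → match
5 → no match
6 → no match
7 → match
8 → match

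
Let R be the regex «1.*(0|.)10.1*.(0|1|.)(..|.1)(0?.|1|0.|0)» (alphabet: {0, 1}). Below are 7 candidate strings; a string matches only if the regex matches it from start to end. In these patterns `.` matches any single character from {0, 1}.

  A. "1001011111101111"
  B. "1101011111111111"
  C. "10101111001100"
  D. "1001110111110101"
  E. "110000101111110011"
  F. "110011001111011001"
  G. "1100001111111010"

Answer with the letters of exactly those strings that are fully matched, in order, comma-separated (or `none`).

A, B, C, D, E, F

A → match
B → match
C → match
D → match
E → match
F → match
G → no match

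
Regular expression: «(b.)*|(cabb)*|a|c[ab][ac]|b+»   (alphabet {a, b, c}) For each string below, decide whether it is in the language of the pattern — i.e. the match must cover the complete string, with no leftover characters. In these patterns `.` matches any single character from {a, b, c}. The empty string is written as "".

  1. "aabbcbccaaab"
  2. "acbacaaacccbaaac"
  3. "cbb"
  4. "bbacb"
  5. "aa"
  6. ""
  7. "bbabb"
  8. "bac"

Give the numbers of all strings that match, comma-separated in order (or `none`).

1 → no match
2 → no match
3 → no match
4 → no match
5 → no match
6 → match
7 → no match
8 → no match

6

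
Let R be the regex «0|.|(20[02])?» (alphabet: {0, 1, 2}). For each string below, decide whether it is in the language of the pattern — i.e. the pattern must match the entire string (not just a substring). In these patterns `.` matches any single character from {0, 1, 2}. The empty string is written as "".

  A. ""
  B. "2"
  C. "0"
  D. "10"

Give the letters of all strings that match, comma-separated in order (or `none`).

A, B, C

A. "" → match
B. "2" → match
C. "0" → match
D. "10" → no match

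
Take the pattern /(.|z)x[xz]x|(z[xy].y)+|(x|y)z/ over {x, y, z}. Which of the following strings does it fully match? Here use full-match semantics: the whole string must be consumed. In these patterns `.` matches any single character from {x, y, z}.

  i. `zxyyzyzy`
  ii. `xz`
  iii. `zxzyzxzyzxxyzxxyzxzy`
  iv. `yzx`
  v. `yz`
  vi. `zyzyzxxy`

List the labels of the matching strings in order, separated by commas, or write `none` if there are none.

i → match
ii → match
iii → match
iv → no match
v → match
vi → match

i, ii, iii, v, vi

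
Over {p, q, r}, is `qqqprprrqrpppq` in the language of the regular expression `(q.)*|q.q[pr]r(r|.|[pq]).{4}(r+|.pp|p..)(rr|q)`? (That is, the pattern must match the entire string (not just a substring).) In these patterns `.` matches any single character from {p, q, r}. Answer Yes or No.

Yes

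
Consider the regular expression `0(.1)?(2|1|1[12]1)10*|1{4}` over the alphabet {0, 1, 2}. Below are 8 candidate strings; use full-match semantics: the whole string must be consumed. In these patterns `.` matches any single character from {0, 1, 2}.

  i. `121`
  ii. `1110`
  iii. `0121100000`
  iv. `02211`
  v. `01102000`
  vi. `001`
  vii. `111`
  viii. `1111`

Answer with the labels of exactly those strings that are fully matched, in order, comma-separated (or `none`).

i → no match
ii → no match
iii → match
iv → no match
v → no match
vi → no match
vii → no match
viii → match

iii, viii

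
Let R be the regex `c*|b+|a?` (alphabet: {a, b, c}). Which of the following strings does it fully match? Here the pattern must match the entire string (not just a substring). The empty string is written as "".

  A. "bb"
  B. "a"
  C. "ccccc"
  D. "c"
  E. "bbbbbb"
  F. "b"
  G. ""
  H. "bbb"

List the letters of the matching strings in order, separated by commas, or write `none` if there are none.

A. "bb" → match
B. "a" → match
C. "ccccc" → match
D. "c" → match
E. "bbbbbb" → match
F. "b" → match
G. "" → match
H. "bbb" → match

A, B, C, D, E, F, G, H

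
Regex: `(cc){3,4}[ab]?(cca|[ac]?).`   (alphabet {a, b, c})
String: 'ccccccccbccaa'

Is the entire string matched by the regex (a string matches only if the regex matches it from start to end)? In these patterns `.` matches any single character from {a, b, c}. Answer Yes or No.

Yes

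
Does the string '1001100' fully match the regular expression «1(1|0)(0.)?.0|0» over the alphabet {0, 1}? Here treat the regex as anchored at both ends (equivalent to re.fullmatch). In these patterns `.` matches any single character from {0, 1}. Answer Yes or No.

No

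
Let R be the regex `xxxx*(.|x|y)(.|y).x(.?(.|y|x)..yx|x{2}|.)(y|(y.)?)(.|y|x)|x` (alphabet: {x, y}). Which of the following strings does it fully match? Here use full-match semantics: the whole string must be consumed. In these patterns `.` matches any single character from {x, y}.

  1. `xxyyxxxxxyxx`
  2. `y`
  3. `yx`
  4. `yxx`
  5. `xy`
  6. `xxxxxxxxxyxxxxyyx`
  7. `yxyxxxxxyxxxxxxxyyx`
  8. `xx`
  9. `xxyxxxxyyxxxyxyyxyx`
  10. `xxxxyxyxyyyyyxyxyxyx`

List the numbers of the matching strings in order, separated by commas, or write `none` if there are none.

1 → no match
2 → no match
3 → no match
4 → no match
5 → no match
6 → match
7 → no match
8 → no match
9 → no match
10 → no match

6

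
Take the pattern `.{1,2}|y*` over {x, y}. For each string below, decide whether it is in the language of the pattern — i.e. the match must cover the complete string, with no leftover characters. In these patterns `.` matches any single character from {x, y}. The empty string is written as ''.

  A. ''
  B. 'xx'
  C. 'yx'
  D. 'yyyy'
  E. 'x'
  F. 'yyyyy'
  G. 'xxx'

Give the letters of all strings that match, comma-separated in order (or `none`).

A. '' → match
B. 'xx' → match
C. 'yx' → match
D. 'yyyy' → match
E. 'x' → match
F. 'yyyyy' → match
G. 'xxx' → no match

A, B, C, D, E, F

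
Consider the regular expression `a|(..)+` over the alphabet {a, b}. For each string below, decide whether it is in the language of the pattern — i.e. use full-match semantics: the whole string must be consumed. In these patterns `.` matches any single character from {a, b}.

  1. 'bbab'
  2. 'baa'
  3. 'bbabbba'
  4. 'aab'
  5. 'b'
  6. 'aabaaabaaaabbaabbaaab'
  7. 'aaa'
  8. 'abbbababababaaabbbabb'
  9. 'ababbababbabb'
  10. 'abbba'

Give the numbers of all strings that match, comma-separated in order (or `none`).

1 → match
2 → no match
3 → no match
4 → no match
5 → no match
6 → no match
7 → no match
8 → no match
9 → no match
10 → no match

1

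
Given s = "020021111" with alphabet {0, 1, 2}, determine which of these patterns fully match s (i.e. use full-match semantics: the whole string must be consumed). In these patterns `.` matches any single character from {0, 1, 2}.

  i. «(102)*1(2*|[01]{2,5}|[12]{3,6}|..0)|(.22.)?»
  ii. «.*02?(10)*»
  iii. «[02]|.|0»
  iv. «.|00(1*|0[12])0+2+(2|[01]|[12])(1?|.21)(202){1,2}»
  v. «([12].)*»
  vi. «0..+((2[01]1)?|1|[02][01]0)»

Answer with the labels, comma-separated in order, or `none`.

i → no match
ii → no match
iii → no match
iv → no match
v → no match
vi → match

vi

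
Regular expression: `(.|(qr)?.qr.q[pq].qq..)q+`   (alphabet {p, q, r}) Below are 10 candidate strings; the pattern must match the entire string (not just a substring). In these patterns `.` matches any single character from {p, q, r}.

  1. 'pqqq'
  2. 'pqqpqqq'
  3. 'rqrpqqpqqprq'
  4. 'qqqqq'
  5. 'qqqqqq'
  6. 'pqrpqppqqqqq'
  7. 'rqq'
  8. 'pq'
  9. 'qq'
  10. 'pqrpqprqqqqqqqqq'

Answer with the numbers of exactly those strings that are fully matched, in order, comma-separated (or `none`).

1, 3, 4, 5, 6, 7, 8, 9, 10

1 → match
2 → no match
3 → match
4 → match
5 → match
6 → match
7 → match
8 → match
9 → match
10 → match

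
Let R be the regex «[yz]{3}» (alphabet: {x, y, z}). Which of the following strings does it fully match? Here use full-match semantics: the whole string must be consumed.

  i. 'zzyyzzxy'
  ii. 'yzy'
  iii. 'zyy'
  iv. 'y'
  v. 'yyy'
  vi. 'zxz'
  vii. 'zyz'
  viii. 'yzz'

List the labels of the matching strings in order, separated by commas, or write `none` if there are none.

ii, iii, v, vii, viii

i. 'zzyyzzxy' → no match
ii. 'yzy' → match
iii. 'zyy' → match
iv. 'y' → no match
v. 'yyy' → match
vi. 'zxz' → no match
vii. 'zyz' → match
viii. 'yzz' → match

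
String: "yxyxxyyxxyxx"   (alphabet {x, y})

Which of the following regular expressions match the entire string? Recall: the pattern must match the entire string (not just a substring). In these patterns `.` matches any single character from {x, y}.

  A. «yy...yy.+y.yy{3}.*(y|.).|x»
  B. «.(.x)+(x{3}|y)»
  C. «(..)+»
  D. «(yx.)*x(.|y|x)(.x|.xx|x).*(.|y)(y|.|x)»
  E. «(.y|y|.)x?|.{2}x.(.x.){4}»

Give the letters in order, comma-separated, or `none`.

C

A → no match
B → no match
C → match
D → no match
E → no match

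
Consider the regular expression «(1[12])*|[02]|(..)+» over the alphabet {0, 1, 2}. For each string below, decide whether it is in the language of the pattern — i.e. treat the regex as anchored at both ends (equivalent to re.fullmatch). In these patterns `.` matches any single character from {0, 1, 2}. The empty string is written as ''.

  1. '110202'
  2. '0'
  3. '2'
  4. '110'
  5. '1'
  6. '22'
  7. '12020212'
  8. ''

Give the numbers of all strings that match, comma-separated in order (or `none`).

1, 2, 3, 6, 7, 8

1. '110202' → match
2. '0' → match
3. '2' → match
4. '110' → no match
5. '1' → no match
6. '22' → match
7. '12020212' → match
8. '' → match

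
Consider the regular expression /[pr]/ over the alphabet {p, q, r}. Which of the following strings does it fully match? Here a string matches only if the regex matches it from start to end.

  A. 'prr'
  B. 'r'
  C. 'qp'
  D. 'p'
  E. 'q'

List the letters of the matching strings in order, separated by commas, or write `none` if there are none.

B, D

A → no match
B → match
C → no match
D → match
E → no match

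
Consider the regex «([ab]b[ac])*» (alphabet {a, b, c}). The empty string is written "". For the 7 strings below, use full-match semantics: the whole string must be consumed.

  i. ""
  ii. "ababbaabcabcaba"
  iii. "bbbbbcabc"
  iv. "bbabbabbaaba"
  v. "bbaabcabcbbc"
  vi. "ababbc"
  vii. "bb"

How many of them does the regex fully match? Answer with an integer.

i → match
ii → match
iii → no match
iv → match
v → match
vi → match
vii → no match
Total matched: 5

5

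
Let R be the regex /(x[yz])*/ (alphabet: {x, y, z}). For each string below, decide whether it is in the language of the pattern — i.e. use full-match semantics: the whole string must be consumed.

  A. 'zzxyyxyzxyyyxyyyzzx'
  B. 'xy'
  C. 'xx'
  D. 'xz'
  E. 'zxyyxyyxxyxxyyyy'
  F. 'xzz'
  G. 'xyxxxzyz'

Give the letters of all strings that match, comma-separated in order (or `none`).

B, D

A → no match
B. 'xy' → match
C. 'xx' → no match
D. 'xz' → match
E → no match
F. 'xzz' → no match
G. 'xyxxxzyz' → no match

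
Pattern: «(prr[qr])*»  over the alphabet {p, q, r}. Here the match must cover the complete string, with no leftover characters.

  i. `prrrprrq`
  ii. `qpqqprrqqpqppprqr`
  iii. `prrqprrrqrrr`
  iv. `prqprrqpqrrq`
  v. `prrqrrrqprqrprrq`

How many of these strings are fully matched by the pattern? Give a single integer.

1

i → match
ii → no match
iii → no match
iv → no match
v → no match
Total matched: 1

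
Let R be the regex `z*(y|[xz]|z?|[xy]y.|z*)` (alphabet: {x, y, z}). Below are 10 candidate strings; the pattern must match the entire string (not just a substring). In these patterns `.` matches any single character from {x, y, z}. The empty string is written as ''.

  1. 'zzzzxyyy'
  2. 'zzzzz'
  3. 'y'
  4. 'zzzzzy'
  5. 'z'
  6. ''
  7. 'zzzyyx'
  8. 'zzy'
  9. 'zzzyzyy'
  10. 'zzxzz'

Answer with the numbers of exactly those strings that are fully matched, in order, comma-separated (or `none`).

2, 3, 4, 5, 6, 7, 8

1 → no match
2 → match
3 → match
4 → match
5 → match
6 → match
7 → match
8 → match
9 → no match
10 → no match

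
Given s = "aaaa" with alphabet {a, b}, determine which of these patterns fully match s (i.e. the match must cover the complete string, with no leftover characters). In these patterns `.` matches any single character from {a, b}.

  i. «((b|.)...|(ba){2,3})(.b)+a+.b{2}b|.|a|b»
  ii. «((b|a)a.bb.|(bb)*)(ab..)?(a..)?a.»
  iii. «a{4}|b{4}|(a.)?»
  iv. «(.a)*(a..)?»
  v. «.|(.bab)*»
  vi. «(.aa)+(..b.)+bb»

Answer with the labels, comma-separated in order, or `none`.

iii, iv

i → no match
ii → no match
iii → match
iv → match
v → no match
vi → no match — must end with "bb"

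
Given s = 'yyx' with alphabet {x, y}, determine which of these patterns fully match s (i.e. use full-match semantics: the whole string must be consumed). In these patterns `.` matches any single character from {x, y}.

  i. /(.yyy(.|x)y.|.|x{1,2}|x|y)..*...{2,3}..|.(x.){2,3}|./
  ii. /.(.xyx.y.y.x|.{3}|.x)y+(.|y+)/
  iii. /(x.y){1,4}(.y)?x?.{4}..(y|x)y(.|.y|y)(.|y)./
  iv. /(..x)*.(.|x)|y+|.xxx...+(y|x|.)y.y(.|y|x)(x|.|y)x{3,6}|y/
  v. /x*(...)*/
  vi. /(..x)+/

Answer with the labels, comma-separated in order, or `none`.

v, vi

i → no match
ii → no match
iii → no match — must start with 'x'
iv → no match
v → match
vi → match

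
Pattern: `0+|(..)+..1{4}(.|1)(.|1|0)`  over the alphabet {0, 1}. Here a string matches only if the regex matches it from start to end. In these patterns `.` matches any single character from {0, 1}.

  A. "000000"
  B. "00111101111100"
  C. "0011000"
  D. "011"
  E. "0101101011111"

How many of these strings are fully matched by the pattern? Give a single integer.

2

A → match
B → match
C → no match
D → no match
E → no match
Total matched: 2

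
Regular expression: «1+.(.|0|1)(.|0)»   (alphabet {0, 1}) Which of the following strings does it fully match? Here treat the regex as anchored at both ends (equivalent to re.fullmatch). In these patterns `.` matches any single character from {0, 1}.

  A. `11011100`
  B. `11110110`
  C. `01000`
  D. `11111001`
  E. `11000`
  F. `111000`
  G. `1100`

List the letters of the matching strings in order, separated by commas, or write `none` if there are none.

A. `11011100` → no match
B. `11110110` → no match
C. `01000` → no match — must start with `1`
D. `11111001` → match
E. `11000` → match
F. `111000` → match
G. `1100` → match

D, E, F, G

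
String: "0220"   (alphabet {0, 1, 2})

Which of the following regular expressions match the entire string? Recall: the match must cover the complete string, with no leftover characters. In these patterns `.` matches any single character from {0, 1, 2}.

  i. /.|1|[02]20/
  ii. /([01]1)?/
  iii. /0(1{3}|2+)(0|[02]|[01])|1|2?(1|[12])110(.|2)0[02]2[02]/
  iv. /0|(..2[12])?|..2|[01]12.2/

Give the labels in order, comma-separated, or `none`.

iii

i → no match
ii → no match
iii → match
iv → no match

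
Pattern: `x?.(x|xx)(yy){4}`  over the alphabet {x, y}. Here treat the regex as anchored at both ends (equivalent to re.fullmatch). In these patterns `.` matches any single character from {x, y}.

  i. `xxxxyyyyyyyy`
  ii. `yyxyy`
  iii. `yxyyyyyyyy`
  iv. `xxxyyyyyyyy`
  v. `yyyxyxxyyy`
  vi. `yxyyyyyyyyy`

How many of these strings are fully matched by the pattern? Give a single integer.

i → match
ii → no match
iii → match
iv → match
v → no match
vi → no match
Total matched: 3

3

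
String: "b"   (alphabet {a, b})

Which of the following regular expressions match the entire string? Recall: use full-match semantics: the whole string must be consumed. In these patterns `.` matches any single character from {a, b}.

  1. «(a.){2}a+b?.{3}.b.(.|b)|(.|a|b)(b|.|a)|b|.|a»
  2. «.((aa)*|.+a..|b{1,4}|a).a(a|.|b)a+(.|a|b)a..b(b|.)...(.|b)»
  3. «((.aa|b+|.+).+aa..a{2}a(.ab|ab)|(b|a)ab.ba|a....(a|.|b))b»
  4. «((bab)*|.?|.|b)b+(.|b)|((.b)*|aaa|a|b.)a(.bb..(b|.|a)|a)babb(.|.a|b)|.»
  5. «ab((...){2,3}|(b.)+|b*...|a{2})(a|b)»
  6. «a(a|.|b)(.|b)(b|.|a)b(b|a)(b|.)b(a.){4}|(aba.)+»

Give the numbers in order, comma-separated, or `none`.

1 → match
2 → no match
3 → no match
4 → match
5 → no match — must start with "ab"
6 → no match

1, 4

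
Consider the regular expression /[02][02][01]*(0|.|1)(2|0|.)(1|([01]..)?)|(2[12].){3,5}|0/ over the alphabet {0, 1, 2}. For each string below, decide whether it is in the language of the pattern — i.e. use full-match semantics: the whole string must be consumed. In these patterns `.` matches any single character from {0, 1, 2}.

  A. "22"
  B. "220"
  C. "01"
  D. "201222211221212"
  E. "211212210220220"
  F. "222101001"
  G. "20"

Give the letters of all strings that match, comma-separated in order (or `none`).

A → no match
B → no match
C → no match
D → no match
E → match
F → no match
G → no match

E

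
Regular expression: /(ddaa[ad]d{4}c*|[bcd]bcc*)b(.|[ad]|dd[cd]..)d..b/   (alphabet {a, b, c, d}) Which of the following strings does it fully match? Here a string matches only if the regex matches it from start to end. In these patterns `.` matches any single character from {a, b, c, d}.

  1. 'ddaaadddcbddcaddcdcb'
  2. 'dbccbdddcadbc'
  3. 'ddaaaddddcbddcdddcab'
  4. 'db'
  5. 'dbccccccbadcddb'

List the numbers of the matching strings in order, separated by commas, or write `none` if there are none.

1 → no match
2 → no match — must end with 'b'
3 → match
4 → no match
5 → no match

3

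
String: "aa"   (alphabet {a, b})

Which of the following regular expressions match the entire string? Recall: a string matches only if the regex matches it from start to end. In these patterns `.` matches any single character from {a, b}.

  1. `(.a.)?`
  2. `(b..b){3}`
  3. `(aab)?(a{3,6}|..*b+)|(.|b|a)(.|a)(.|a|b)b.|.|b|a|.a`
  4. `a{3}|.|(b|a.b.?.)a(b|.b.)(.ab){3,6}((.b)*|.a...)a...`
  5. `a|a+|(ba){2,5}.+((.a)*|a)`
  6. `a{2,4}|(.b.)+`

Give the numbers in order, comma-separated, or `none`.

3, 5, 6

1 → no match
2 → no match — must start with "b"
3 → match
4 → no match
5 → match
6 → match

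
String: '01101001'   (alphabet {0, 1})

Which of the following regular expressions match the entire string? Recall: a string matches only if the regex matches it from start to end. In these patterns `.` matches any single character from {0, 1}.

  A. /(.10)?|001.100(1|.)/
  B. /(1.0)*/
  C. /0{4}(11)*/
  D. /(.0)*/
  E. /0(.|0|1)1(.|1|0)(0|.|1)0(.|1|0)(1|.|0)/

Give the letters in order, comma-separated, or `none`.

A → no match
B → no match
C → no match
D → no match
E → match

E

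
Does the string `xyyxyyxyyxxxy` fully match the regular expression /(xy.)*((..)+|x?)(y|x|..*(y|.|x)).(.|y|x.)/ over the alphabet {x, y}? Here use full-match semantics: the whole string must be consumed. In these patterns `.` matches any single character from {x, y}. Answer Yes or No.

Yes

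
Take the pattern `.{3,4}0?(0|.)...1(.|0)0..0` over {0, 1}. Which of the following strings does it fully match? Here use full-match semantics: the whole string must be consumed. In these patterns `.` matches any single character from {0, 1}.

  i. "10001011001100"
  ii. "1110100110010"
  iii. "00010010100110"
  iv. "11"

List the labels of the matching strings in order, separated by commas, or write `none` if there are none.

ii, iii

i → no match
ii → match
iii → match
iv → no match — must end with "0"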